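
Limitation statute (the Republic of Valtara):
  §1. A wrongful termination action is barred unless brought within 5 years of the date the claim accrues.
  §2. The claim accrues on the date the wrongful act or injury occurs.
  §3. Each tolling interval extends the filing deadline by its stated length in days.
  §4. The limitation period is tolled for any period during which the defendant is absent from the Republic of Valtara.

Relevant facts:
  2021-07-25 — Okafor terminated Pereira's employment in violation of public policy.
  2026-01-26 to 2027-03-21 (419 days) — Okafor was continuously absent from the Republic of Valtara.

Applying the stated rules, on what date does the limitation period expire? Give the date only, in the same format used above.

The claim accrued on 2021-07-25, the date of the act.
Adding the 5 years base period to 2021-07-25 gives a deadline of 2026-07-25, before any tolling.
The period was tolled for 419 days by the defendant's absence from the jurisdiction (2026-01-26 to 2027-03-21), pushing the deadline to 2027-09-17.

2027-09-17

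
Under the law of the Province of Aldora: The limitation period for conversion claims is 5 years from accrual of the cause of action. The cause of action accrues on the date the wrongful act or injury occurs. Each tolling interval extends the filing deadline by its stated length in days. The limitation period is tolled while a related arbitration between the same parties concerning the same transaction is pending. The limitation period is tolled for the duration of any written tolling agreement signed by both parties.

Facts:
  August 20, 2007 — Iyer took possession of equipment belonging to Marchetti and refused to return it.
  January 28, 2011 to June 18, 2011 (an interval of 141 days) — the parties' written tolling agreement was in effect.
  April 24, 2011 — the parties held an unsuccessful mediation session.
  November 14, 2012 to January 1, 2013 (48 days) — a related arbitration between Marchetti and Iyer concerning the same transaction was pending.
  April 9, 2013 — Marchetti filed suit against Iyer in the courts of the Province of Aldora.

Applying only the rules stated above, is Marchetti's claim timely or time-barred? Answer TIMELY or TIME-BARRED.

The limitation period began to run on August 20, 2007.
Adding the 5 years base period to August 20, 2007 gives a deadline of August 20, 2012, before any tolling.
Because the written tolling agreement ran from January 28, 2011 to June 18, 2011, the deadline is extended by 141 days to January 8, 2013.
The pending related arbitration from November 14, 2012 to January 1, 2013 tolled the period for 48 days, extending the deadline to February 25, 2013.
The other events in the timeline have no effect on the limitation period under the stated rules.
The April 9, 2013 filing falls after the February 25, 2013 deadline; the claim is time-barred.

TIME-BARRED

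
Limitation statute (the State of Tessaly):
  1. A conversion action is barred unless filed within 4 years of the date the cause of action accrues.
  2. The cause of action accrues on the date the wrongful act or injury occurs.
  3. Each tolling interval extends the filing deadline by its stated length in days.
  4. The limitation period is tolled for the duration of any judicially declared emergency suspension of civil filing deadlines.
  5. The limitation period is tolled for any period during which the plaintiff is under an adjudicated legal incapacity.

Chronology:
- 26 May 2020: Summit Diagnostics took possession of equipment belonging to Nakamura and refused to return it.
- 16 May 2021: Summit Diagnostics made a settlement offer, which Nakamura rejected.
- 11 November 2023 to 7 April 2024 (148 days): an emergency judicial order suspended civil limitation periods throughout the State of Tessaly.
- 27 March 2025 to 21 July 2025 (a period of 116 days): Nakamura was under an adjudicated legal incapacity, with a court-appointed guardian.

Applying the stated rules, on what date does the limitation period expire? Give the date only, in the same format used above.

21 October 2024

The limitation period began to run on 26 May 2020.
The untolled deadline — 4 years after 26 May 2020 — is 26 May 2024.
Because the emergency suspension of filing deadlines ran from 11 November 2023 to 7 April 2024, the deadline is extended by 148 days to 21 October 2024.
By the time the plaintiff's legal incapacity began on 27 March 2025, the limitation period had already expired on 21 October 2024; that interval cannot revive it.
None of the other events listed affects the running of the period under the stated rules.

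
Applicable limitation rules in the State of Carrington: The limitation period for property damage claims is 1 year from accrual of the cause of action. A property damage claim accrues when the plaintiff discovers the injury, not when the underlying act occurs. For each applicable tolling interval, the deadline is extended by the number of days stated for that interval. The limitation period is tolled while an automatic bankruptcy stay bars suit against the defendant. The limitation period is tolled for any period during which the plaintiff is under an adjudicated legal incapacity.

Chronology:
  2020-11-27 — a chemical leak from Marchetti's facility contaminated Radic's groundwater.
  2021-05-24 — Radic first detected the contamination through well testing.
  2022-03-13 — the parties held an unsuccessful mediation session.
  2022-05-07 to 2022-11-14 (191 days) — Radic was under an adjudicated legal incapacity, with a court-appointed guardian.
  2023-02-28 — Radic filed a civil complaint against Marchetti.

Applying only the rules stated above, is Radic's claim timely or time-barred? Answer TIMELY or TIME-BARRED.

TIME-BARRED

Accrual is tied to discovery, so the period began on 2021-05-24 rather than on 2020-11-27 when the act occurred.
The untolled deadline — 1 year after 2021-05-24 — is 2022-05-24.
The period was tolled for 191 days by the plaintiff's legal incapacity (2022-05-07 to 2022-11-14), pushing the deadline to 2022-12-01.
The other events in the timeline have no effect on the limitation period under the stated rules.
Filing on 2023-02-28 missed the 2022-12-01 deadline — the action is time-barred.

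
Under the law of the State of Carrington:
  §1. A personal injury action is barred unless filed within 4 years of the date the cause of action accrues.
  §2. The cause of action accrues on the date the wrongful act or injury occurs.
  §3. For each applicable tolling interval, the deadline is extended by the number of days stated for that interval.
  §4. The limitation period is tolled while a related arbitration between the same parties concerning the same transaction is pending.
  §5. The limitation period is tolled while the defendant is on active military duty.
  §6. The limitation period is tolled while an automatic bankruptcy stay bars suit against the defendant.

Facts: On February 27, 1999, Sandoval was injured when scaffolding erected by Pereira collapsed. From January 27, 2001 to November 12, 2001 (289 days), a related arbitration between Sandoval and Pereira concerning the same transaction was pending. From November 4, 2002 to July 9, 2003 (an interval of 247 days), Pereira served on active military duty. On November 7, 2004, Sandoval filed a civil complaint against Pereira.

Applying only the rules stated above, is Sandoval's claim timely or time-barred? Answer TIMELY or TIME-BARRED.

The cause of action accrued on February 27, 1999, the date of the act.
Adding the 4 years base period to February 27, 1999 gives a deadline of February 27, 2003, before any tolling.
Because the pending related arbitration ran from January 27, 2001 to November 12, 2001, the deadline is extended by 289 days to December 13, 2003.
Because the defendant's active military service ran from November 4, 2002 to July 9, 2003, the deadline is extended by 247 days to August 16, 2004.
Sandoval filed on November 7, 2004, after the August 16, 2004 deadline, so the action is time-barred.

TIME-BARRED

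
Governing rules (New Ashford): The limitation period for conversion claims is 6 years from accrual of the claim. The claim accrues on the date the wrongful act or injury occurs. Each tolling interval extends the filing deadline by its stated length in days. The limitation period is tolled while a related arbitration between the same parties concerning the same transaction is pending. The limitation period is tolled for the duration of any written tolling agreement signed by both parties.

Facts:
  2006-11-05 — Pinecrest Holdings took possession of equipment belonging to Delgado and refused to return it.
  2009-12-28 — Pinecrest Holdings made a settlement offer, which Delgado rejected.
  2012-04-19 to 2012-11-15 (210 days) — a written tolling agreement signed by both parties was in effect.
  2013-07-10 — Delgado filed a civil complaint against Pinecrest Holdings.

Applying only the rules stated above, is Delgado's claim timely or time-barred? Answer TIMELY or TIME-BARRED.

TIME-BARRED

The claim accrued on 2006-11-05, the date of the act.
The untolled deadline — 6 years after 2006-11-05 — is 2012-11-05.
The written tolling agreement from 2012-04-19 to 2012-11-15 tolled the period for 210 days, extending the deadline to 2013-06-03.
None of the other events listed affects the running of the period under the stated rules.
Delgado filed on 2013-07-10, after the 2013-06-03 deadline, so the action is time-barred.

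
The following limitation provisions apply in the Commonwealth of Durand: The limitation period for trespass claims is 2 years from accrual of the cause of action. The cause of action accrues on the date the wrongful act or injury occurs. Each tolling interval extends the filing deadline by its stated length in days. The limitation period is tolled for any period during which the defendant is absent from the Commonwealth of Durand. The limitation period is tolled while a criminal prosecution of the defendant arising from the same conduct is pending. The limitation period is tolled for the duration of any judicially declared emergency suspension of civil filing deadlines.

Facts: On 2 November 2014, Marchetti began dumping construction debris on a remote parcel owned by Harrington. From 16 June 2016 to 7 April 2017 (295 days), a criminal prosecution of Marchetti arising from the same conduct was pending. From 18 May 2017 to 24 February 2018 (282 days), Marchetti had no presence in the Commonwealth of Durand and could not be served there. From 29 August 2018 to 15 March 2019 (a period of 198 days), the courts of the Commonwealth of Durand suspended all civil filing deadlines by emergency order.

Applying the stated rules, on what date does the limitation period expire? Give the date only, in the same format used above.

The cause of action accrued on 2 November 2014, the date of the act.
The untolled deadline — 2 years after 2 November 2014 — is 2 November 2016.
The period was tolled for 295 days by the pending criminal prosecution (16 June 2016 to 7 April 2017), pushing the deadline to 24 August 2017.
The defendant's absence from the jurisdiction from 18 May 2017 to 24 February 2018 tolled the period for 282 days, extending the deadline to 2 June 2018.
The emergency suspension of filing deadlines starting 29 August 2018 came too late — the period had run on 2 June 2018 — and so does not extend the deadline.

2 June 2018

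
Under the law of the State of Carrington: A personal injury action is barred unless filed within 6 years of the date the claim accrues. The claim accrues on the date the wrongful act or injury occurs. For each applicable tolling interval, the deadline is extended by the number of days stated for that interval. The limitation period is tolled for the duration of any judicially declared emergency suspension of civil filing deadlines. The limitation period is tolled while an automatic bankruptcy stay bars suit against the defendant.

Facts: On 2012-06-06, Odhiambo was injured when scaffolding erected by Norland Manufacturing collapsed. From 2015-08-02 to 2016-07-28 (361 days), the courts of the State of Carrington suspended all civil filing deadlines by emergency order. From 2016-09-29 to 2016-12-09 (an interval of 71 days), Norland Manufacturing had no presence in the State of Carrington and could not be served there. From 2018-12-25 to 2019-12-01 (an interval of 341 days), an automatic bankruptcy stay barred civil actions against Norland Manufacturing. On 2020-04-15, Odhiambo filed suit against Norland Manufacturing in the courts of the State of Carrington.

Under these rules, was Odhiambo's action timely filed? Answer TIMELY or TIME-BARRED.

TIMELY

The claim accrued on 2012-06-06, when the wrongful act occurred.
The untolled deadline — 6 years after 2012-06-06 — is 2018-06-06.
Because the emergency suspension of filing deadlines ran from 2015-08-02 to 2016-07-28, the deadline is extended by 361 days to 2019-06-02.
The automatic bankruptcy stay from 2018-12-25 to 2019-12-01 tolled the period for 341 days, extending the deadline to 2020-05-08.
No stated provision tolls the period for the defendant's absence, so the interval from 2016-09-29 to 2016-12-09 has no effect on the deadline.
The 2020-04-15 filing precedes the 2020-05-08 deadline; the claim is timely.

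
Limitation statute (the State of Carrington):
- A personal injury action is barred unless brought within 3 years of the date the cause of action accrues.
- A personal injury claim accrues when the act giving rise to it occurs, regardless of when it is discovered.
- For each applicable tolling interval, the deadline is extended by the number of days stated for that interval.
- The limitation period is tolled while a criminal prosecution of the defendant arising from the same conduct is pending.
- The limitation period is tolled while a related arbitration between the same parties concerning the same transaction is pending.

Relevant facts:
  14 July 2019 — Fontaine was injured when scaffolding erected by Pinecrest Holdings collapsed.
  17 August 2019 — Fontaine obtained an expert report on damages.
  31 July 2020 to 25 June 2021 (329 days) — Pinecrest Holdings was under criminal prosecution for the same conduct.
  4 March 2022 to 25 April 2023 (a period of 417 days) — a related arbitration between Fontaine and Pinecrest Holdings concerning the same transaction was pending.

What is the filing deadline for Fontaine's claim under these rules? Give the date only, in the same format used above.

29 July 2024

The limitation period began to run on 14 July 2019.
Adding the 3 years base period to 14 July 2019 gives a deadline of 14 July 2022, before any tolling.
The pending criminal prosecution from 31 July 2020 to 25 June 2021 tolled the period for 329 days, extending the deadline to 8 June 2023.
Because the pending related arbitration ran from 4 March 2022 to 25 April 2023, the deadline is extended by 417 days to 29 July 2024.
None of the other events listed affects the running of the period under the stated rules.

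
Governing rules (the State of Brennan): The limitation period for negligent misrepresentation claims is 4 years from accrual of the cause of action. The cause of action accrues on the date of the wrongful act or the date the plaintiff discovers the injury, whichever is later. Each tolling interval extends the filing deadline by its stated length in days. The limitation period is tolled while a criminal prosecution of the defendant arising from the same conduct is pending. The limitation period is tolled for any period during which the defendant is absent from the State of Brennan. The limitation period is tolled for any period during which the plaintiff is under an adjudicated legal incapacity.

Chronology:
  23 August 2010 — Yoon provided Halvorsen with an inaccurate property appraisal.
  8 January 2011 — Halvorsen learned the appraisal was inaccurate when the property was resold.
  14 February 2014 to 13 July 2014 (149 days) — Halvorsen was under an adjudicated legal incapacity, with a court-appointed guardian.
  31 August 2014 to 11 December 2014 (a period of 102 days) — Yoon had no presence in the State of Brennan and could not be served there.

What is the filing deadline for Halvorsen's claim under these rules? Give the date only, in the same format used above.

16 September 2015

Taking the later of the act (23 August 2010) and discovery (8 January 2011), the claim accrued on 8 January 2011.
The untolled deadline — 4 years after 8 January 2011 — is 8 January 2015.
The period was tolled for 149 days by the plaintiff's legal incapacity (14 February 2014 to 13 July 2014), pushing the deadline to 6 June 2015.
The defendant's absence from the jurisdiction from 31 August 2014 to 11 December 2014 tolled the period for 102 days, extending the deadline to 16 September 2015.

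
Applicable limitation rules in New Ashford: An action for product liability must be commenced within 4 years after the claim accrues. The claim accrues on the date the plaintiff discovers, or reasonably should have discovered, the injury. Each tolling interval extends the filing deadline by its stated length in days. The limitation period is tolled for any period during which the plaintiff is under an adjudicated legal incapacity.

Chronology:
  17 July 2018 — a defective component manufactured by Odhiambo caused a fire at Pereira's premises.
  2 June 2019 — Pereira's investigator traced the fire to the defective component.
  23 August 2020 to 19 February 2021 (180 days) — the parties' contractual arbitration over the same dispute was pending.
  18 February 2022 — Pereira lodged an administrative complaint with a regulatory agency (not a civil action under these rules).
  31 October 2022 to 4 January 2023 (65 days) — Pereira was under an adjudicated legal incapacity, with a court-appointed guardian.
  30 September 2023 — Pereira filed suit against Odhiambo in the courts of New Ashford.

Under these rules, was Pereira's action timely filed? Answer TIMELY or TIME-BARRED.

TIME-BARRED

The claim did not accrue until Pereira discovered the injury on 2 June 2019; the 17 July 2018 act date does not start the clock under the stated rule.
Adding the 4 years base period to 2 June 2019 gives a deadline of 2 June 2023, before any tolling.
Because the plaintiff's legal incapacity ran from 31 October 2022 to 4 January 2023, the deadline is extended by 65 days to 6 August 2023.
The pending related arbitration from 23 August 2020 to 19 February 2021 does not toll the period, because no stated rule makes a pending arbitration a tolling event.
The other events in the timeline have no effect on the limitation period under the stated rules.
Filing on 30 September 2023 missed the 6 August 2023 deadline — the action is time-barred.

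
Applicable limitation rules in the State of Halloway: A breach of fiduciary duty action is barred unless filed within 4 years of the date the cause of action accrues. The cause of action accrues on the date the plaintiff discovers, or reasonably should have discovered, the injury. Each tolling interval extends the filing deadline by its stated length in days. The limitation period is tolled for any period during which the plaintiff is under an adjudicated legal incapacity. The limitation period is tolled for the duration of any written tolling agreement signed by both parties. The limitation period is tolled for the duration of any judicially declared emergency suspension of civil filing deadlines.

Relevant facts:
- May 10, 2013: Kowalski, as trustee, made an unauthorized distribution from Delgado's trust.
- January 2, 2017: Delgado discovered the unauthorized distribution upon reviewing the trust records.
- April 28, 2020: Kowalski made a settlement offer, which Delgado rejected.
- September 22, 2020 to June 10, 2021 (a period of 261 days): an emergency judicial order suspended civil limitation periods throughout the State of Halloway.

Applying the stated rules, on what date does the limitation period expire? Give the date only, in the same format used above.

September 20, 2021

Accrual is tied to discovery, so the period began on January 2, 2017 rather than on May 10, 2013 when the act occurred.
4 years from January 2, 2017 is January 2, 2021.
The period was tolled for 261 days by the emergency suspension of filing deadlines (September 22, 2020 to June 10, 2021), pushing the deadline to September 20, 2021.
The other events in the timeline have no effect on the limitation period under the stated rules.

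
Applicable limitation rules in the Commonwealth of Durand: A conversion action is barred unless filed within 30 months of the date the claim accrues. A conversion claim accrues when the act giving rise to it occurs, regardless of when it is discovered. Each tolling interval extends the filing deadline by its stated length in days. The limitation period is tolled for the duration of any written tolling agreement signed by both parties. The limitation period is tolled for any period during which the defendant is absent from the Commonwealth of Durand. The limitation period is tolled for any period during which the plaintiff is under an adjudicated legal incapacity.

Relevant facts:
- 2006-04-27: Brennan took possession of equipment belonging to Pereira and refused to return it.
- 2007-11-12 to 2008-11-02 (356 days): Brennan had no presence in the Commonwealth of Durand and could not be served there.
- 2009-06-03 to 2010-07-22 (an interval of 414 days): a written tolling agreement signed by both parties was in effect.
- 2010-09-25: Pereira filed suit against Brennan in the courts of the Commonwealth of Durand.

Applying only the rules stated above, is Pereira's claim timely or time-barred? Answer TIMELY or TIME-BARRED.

The claim accrued on 2006-04-27, when the wrongful act occurred.
Adding the 30 months base period to 2006-04-27 gives a deadline of 2008-10-27, before any tolling.
The defendant's absence from the jurisdiction from 2007-11-12 to 2008-11-02 tolled the period for 356 days, extending the deadline to 2009-10-18.
Because the written tolling agreement ran from 2009-06-03 to 2010-07-22, the deadline is extended by 414 days to 2010-12-06.
Pereira filed on 2010-09-25, before the 2010-12-06 deadline, so the action is timely.

TIMELY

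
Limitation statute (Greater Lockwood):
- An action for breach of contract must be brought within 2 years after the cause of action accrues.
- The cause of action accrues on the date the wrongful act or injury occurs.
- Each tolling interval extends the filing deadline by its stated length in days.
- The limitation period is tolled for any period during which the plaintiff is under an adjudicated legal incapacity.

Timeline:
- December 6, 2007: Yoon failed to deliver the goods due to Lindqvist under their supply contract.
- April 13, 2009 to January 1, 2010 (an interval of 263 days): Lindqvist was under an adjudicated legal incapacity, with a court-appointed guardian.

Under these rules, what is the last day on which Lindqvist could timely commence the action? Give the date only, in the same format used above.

August 26, 2010

The limitation period began to run on December 6, 2007.
2 years from December 6, 2007 is December 6, 2009.
The plaintiff's legal incapacity from April 13, 2009 to January 1, 2010 tolled the period for 263 days, extending the deadline to August 26, 2010.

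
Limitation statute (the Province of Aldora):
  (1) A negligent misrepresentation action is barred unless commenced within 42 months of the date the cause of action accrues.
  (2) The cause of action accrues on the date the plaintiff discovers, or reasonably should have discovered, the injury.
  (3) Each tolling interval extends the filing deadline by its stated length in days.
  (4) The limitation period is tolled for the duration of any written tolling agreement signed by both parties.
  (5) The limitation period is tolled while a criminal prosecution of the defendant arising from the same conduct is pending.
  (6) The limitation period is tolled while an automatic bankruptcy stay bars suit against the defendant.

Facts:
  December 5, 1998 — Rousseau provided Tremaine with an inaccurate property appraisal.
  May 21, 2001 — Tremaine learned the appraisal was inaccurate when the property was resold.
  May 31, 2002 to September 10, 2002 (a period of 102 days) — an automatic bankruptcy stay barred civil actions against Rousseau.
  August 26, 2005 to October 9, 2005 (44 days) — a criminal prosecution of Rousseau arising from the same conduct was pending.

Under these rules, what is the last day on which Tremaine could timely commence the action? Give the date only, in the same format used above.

The claim did not accrue until Tremaine discovered the injury on May 21, 2001; the December 5, 1998 act date does not start the clock under the stated rule.
42 months from May 21, 2001 is November 21, 2004.
The period was tolled for 102 days by the automatic bankruptcy stay (May 31, 2002 to September 10, 2002), pushing the deadline to March 3, 2005.
The pending criminal prosecution from August 26, 2005 to October 9, 2005 began after the period had already run on March 3, 2005, so it has no tolling effect.

March 3, 2005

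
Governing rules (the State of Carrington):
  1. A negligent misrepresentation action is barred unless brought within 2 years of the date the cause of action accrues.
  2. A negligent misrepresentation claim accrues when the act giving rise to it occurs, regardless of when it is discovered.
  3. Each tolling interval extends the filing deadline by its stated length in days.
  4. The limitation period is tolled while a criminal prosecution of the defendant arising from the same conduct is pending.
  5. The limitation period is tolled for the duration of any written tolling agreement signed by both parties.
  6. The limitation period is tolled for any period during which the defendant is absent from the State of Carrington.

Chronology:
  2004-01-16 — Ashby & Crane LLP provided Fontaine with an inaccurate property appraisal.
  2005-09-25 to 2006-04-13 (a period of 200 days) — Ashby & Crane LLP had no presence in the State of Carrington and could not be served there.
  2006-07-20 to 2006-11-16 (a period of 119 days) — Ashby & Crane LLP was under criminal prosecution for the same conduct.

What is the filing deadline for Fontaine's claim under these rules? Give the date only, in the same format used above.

The cause of action accrued on 2004-01-16, the date of the act.
Adding the 2 years base period to 2004-01-16 gives a deadline of 2006-01-16, before any tolling.
The defendant's absence from the jurisdiction from 2005-09-25 to 2006-04-13 tolled the period for 200 days, extending the deadline to 2006-08-04.
Because the pending criminal prosecution ran from 2006-07-20 to 2006-11-16, the deadline is extended by 119 days to 2006-12-01.

2006-12-01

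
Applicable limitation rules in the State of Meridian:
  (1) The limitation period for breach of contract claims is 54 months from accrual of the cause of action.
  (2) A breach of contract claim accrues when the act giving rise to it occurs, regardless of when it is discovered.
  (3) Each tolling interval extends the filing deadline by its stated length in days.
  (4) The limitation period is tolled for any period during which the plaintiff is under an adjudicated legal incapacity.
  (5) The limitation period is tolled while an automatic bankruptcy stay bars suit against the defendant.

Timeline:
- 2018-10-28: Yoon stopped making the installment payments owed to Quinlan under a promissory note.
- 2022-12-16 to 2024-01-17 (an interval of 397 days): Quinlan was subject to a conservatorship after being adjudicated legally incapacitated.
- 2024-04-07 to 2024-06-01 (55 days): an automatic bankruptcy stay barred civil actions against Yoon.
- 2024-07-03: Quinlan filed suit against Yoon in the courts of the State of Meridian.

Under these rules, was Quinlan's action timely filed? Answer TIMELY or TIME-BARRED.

The cause of action accrued on 2018-10-28, the date of the act.
Adding the 54 months base period to 2018-10-28 gives a deadline of 2023-04-28, before any tolling.
Because the plaintiff's legal incapacity ran from 2022-12-16 to 2024-01-17, the deadline is extended by 397 days to 2024-05-29.
The period was tolled for 55 days by the automatic bankruptcy stay (2024-04-07 to 2024-06-01), pushing the deadline to 2024-07-23.
The 2024-07-03 filing precedes the 2024-07-23 deadline; the claim is timely.

TIMELY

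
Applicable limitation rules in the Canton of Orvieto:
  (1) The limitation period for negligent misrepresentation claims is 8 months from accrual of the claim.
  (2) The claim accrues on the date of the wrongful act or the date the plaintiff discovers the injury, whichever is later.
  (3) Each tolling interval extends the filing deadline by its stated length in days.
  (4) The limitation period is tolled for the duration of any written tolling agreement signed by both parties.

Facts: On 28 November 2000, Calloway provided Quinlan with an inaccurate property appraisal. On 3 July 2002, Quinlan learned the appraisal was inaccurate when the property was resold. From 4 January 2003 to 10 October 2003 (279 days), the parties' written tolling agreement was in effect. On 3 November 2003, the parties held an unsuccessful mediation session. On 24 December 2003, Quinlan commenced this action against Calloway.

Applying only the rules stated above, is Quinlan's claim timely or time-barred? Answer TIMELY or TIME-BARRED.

TIME-BARRED

Taking the later of the act (28 November 2000) and discovery (3 July 2002), the claim accrued on 3 July 2002.
8 months from 3 July 2002 is 3 March 2003.
The period was tolled for 279 days by the written tolling agreement (4 January 2003 to 10 October 2003), pushing the deadline to 7 December 2003.
The other events in the timeline have no effect on the limitation period under the stated rules.
Quinlan filed on 24 December 2003, after the 7 December 2003 deadline, so the action is time-barred.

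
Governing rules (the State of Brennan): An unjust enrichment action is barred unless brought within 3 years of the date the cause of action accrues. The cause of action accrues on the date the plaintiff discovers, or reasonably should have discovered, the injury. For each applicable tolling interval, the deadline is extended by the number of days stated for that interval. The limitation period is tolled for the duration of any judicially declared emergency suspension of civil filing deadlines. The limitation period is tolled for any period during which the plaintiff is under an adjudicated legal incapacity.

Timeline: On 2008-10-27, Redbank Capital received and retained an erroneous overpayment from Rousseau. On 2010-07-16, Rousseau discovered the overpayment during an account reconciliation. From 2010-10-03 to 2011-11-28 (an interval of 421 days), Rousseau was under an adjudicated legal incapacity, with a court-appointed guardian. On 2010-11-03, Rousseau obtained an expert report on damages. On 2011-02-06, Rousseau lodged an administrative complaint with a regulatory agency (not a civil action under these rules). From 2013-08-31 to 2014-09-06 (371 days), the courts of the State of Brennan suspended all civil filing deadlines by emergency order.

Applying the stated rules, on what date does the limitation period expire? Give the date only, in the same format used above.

The claim did not accrue until Rousseau discovered the injury on 2010-07-16; the 2008-10-27 act date does not start the clock under the stated rule.
The untolled deadline — 3 years after 2010-07-16 — is 2013-07-16.
The plaintiff's legal incapacity from 2010-10-03 to 2011-11-28 tolled the period for 421 days, extending the deadline to 2014-09-10.
The period was tolled for 371 days by the emergency suspension of filing deadlines (2013-08-31 to 2014-09-06), pushing the deadline to 2015-09-16.
None of the other events listed affects the running of the period under the stated rules.

2015-09-16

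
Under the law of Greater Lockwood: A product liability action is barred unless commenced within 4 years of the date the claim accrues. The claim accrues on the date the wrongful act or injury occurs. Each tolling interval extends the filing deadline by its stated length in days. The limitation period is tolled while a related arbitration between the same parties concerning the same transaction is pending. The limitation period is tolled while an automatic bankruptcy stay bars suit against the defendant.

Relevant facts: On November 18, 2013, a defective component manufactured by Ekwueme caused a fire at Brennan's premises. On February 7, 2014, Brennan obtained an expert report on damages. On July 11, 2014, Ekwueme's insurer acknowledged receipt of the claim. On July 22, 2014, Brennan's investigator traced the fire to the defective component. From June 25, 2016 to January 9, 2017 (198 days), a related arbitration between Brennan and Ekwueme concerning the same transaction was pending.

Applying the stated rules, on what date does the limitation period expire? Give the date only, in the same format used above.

Because the rule ties accrual to occurrence, the claim accrued on November 18, 2013, not on the July 22, 2014 discovery date.
Adding the 4 years base period to November 18, 2013 gives a deadline of November 18, 2017, before any tolling.
Because the pending related arbitration ran from June 25, 2016 to January 9, 2017, the deadline is extended by 198 days to June 4, 2018.
The other events in the timeline have no effect on the limitation period under the stated rules.

June 4, 2018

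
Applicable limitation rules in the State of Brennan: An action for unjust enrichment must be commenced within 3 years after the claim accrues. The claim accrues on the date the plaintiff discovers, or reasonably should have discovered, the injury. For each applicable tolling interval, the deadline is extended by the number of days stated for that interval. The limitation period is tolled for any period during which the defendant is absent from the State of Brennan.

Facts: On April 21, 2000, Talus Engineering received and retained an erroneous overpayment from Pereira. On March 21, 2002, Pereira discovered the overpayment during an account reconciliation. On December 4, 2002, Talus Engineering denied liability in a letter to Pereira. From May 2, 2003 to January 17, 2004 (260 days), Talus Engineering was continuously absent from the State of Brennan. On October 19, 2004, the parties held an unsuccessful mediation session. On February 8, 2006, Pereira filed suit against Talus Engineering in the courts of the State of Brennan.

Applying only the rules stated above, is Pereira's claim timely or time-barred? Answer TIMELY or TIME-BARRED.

TIME-BARRED

The claim did not accrue until Pereira discovered the injury on March 21, 2002; the April 21, 2000 act date does not start the clock under the stated rule.
The untolled deadline — 3 years after March 21, 2002 — is March 21, 2005.
The period was tolled for 260 days by the defendant's absence from the jurisdiction (May 2, 2003 to January 17, 2004), pushing the deadline to December 6, 2005.
The other events in the timeline have no effect on the limitation period under the stated rules.
Filing on February 8, 2006 missed the December 6, 2005 deadline — the action is time-barred.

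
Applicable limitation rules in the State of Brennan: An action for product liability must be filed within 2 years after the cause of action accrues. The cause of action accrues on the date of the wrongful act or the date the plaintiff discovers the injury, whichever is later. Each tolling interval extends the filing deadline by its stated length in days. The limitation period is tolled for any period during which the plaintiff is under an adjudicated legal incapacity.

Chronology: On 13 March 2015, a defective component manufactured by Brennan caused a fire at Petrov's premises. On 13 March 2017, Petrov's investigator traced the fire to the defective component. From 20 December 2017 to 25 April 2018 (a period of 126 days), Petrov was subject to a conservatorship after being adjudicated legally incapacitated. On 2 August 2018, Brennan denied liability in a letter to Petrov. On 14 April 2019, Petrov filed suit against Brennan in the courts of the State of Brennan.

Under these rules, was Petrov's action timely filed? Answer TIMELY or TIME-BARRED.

Because discovery on 13 March 2017 post-dates the 13 March 2015 act, accrual under the later-of rule falls on 13 March 2017.
2 years from 13 March 2017 is 13 March 2019.
The plaintiff's legal incapacity from 20 December 2017 to 25 April 2018 tolled the period for 126 days, extending the deadline to 17 July 2019.
The other events in the timeline have no effect on the limitation period under the stated rules.
Filing on 14 April 2019 beat the 17 July 2019 deadline — the action is timely.

TIMELY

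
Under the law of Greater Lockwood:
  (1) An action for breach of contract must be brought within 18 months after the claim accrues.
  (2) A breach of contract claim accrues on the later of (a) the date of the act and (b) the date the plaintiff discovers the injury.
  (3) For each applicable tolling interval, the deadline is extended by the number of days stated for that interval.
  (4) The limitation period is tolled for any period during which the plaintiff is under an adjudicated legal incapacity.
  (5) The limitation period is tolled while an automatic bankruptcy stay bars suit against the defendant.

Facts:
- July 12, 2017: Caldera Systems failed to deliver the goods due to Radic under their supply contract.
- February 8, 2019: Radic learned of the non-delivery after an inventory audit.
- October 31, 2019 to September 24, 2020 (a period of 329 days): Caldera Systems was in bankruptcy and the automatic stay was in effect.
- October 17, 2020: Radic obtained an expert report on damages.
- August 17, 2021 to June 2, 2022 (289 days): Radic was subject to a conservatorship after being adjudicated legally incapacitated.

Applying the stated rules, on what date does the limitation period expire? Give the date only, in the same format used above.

Taking the later of the act (July 12, 2017) and discovery (February 8, 2019), the claim accrued on February 8, 2019.
Adding the 18 months base period to February 8, 2019 gives a deadline of August 8, 2020, before any tolling.
The period was tolled for 329 days by the automatic bankruptcy stay (October 31, 2019 to September 24, 2020), pushing the deadline to July 3, 2021.
The plaintiff's legal incapacity starting August 17, 2021 came too late — the period had run on July 3, 2021 — and so does not extend the deadline.
Nothing else in the chronology tolls or restarts the period.

July 3, 2021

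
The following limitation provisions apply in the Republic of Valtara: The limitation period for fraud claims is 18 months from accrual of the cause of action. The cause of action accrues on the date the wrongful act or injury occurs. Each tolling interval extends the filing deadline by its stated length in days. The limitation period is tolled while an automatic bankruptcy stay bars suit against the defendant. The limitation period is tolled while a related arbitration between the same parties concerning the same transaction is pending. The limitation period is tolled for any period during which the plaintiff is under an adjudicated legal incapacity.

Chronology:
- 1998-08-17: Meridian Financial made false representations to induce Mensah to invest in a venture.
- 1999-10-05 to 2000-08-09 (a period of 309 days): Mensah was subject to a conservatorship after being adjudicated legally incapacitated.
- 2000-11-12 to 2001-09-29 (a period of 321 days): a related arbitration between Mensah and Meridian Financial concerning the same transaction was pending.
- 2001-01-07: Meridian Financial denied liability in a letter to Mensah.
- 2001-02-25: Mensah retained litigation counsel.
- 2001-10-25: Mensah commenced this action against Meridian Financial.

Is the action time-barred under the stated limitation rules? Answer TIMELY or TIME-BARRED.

TIMELY

The cause of action accrued on 1998-08-17, the date of the act.
Adding the 18 months base period to 1998-08-17 gives a deadline of 2000-02-17, before any tolling.
The plaintiff's legal incapacity from 1999-10-05 to 2000-08-09 tolled the period for 309 days, extending the deadline to 2000-12-22.
The pending related arbitration from 2000-11-12 to 2001-09-29 tolled the period for 321 days, extending the deadline to 2001-11-08.
None of the other events listed affects the running of the period under the stated rules.
Filing on 2001-10-25 beat the 2001-11-08 deadline — the action is timely.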